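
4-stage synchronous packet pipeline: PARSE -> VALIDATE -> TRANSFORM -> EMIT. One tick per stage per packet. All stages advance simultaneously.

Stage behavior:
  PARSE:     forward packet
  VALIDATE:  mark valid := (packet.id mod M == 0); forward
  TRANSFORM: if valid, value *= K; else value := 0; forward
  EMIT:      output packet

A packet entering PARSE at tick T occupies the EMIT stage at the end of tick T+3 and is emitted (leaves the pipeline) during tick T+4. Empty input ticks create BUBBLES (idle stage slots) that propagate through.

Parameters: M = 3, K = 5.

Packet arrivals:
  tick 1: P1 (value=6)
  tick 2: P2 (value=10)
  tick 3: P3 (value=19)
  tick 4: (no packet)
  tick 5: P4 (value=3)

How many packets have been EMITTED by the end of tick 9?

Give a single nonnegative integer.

Answer: 4

Derivation:
Tick 1: [PARSE:P1(v=6,ok=F), VALIDATE:-, TRANSFORM:-, EMIT:-] out:-; in:P1
Tick 2: [PARSE:P2(v=10,ok=F), VALIDATE:P1(v=6,ok=F), TRANSFORM:-, EMIT:-] out:-; in:P2
Tick 3: [PARSE:P3(v=19,ok=F), VALIDATE:P2(v=10,ok=F), TRANSFORM:P1(v=0,ok=F), EMIT:-] out:-; in:P3
Tick 4: [PARSE:-, VALIDATE:P3(v=19,ok=T), TRANSFORM:P2(v=0,ok=F), EMIT:P1(v=0,ok=F)] out:-; in:-
Tick 5: [PARSE:P4(v=3,ok=F), VALIDATE:-, TRANSFORM:P3(v=95,ok=T), EMIT:P2(v=0,ok=F)] out:P1(v=0); in:P4
Tick 6: [PARSE:-, VALIDATE:P4(v=3,ok=F), TRANSFORM:-, EMIT:P3(v=95,ok=T)] out:P2(v=0); in:-
Tick 7: [PARSE:-, VALIDATE:-, TRANSFORM:P4(v=0,ok=F), EMIT:-] out:P3(v=95); in:-
Tick 8: [PARSE:-, VALIDATE:-, TRANSFORM:-, EMIT:P4(v=0,ok=F)] out:-; in:-
Tick 9: [PARSE:-, VALIDATE:-, TRANSFORM:-, EMIT:-] out:P4(v=0); in:-
Emitted by tick 9: ['P1', 'P2', 'P3', 'P4']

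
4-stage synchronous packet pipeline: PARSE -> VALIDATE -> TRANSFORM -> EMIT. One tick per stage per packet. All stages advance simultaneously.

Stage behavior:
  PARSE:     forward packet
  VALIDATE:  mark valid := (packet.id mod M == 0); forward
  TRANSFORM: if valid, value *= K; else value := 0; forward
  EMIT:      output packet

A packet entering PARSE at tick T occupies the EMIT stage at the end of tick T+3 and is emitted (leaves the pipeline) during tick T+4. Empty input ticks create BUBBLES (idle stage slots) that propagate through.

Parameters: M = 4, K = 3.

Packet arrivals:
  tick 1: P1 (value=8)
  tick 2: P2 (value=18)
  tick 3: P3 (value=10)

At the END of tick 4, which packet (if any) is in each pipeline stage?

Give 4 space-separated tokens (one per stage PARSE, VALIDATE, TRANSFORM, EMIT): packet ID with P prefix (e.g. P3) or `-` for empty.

Answer: - P3 P2 P1

Derivation:
Tick 1: [PARSE:P1(v=8,ok=F), VALIDATE:-, TRANSFORM:-, EMIT:-] out:-; in:P1
Tick 2: [PARSE:P2(v=18,ok=F), VALIDATE:P1(v=8,ok=F), TRANSFORM:-, EMIT:-] out:-; in:P2
Tick 3: [PARSE:P3(v=10,ok=F), VALIDATE:P2(v=18,ok=F), TRANSFORM:P1(v=0,ok=F), EMIT:-] out:-; in:P3
Tick 4: [PARSE:-, VALIDATE:P3(v=10,ok=F), TRANSFORM:P2(v=0,ok=F), EMIT:P1(v=0,ok=F)] out:-; in:-
At end of tick 4: ['-', 'P3', 'P2', 'P1']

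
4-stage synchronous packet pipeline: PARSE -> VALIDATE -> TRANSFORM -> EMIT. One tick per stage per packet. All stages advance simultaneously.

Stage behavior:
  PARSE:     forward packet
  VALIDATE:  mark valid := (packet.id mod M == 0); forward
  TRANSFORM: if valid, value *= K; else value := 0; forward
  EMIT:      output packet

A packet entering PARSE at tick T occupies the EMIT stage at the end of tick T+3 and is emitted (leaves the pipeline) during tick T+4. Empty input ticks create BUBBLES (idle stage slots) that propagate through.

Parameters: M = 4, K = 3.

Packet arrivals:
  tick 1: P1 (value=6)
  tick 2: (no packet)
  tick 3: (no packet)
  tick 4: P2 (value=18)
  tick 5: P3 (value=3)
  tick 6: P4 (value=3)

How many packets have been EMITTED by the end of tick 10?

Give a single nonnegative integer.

Tick 1: [PARSE:P1(v=6,ok=F), VALIDATE:-, TRANSFORM:-, EMIT:-] out:-; in:P1
Tick 2: [PARSE:-, VALIDATE:P1(v=6,ok=F), TRANSFORM:-, EMIT:-] out:-; in:-
Tick 3: [PARSE:-, VALIDATE:-, TRANSFORM:P1(v=0,ok=F), EMIT:-] out:-; in:-
Tick 4: [PARSE:P2(v=18,ok=F), VALIDATE:-, TRANSFORM:-, EMIT:P1(v=0,ok=F)] out:-; in:P2
Tick 5: [PARSE:P3(v=3,ok=F), VALIDATE:P2(v=18,ok=F), TRANSFORM:-, EMIT:-] out:P1(v=0); in:P3
Tick 6: [PARSE:P4(v=3,ok=F), VALIDATE:P3(v=3,ok=F), TRANSFORM:P2(v=0,ok=F), EMIT:-] out:-; in:P4
Tick 7: [PARSE:-, VALIDATE:P4(v=3,ok=T), TRANSFORM:P3(v=0,ok=F), EMIT:P2(v=0,ok=F)] out:-; in:-
Tick 8: [PARSE:-, VALIDATE:-, TRANSFORM:P4(v=9,ok=T), EMIT:P3(v=0,ok=F)] out:P2(v=0); in:-
Tick 9: [PARSE:-, VALIDATE:-, TRANSFORM:-, EMIT:P4(v=9,ok=T)] out:P3(v=0); in:-
Tick 10: [PARSE:-, VALIDATE:-, TRANSFORM:-, EMIT:-] out:P4(v=9); in:-
Emitted by tick 10: ['P1', 'P2', 'P3', 'P4']

Answer: 4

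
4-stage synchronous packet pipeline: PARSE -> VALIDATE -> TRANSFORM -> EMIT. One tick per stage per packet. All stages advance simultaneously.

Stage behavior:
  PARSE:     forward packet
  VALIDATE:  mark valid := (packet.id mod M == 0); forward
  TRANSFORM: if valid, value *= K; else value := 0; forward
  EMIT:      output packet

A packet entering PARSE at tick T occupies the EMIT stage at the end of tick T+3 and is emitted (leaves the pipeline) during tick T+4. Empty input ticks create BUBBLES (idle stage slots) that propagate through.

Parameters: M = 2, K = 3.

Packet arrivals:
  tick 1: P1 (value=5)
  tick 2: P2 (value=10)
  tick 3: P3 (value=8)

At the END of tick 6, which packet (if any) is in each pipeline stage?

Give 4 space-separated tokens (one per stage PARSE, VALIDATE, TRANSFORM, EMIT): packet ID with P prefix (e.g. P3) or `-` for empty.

Tick 1: [PARSE:P1(v=5,ok=F), VALIDATE:-, TRANSFORM:-, EMIT:-] out:-; in:P1
Tick 2: [PARSE:P2(v=10,ok=F), VALIDATE:P1(v=5,ok=F), TRANSFORM:-, EMIT:-] out:-; in:P2
Tick 3: [PARSE:P3(v=8,ok=F), VALIDATE:P2(v=10,ok=T), TRANSFORM:P1(v=0,ok=F), EMIT:-] out:-; in:P3
Tick 4: [PARSE:-, VALIDATE:P3(v=8,ok=F), TRANSFORM:P2(v=30,ok=T), EMIT:P1(v=0,ok=F)] out:-; in:-
Tick 5: [PARSE:-, VALIDATE:-, TRANSFORM:P3(v=0,ok=F), EMIT:P2(v=30,ok=T)] out:P1(v=0); in:-
Tick 6: [PARSE:-, VALIDATE:-, TRANSFORM:-, EMIT:P3(v=0,ok=F)] out:P2(v=30); in:-
At end of tick 6: ['-', '-', '-', 'P3']

Answer: - - - P3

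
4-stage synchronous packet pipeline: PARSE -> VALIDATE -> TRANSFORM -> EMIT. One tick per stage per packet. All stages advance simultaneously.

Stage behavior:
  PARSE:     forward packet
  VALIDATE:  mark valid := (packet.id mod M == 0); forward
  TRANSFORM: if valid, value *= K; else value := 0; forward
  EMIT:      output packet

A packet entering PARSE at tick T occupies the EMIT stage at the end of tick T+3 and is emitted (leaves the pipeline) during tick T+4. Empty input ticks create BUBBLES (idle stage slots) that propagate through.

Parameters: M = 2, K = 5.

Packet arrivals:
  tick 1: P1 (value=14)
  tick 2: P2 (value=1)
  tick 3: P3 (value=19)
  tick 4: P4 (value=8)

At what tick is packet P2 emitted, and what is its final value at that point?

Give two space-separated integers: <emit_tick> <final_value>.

Answer: 6 5

Derivation:
Tick 1: [PARSE:P1(v=14,ok=F), VALIDATE:-, TRANSFORM:-, EMIT:-] out:-; in:P1
Tick 2: [PARSE:P2(v=1,ok=F), VALIDATE:P1(v=14,ok=F), TRANSFORM:-, EMIT:-] out:-; in:P2
Tick 3: [PARSE:P3(v=19,ok=F), VALIDATE:P2(v=1,ok=T), TRANSFORM:P1(v=0,ok=F), EMIT:-] out:-; in:P3
Tick 4: [PARSE:P4(v=8,ok=F), VALIDATE:P3(v=19,ok=F), TRANSFORM:P2(v=5,ok=T), EMIT:P1(v=0,ok=F)] out:-; in:P4
Tick 5: [PARSE:-, VALIDATE:P4(v=8,ok=T), TRANSFORM:P3(v=0,ok=F), EMIT:P2(v=5,ok=T)] out:P1(v=0); in:-
Tick 6: [PARSE:-, VALIDATE:-, TRANSFORM:P4(v=40,ok=T), EMIT:P3(v=0,ok=F)] out:P2(v=5); in:-
Tick 7: [PARSE:-, VALIDATE:-, TRANSFORM:-, EMIT:P4(v=40,ok=T)] out:P3(v=0); in:-
Tick 8: [PARSE:-, VALIDATE:-, TRANSFORM:-, EMIT:-] out:P4(v=40); in:-
P2: arrives tick 2, valid=True (id=2, id%2=0), emit tick 6, final value 5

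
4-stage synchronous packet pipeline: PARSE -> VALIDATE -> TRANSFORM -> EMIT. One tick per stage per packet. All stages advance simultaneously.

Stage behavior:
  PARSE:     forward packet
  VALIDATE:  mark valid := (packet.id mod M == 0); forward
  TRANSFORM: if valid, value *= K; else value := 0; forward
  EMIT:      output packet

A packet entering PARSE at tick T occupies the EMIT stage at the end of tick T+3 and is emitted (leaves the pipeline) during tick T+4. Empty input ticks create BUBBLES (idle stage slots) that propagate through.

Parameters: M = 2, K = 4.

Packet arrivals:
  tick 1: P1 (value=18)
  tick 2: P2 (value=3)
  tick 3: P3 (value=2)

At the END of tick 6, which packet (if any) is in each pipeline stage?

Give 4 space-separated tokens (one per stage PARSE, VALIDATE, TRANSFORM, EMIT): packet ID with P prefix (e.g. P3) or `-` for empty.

Tick 1: [PARSE:P1(v=18,ok=F), VALIDATE:-, TRANSFORM:-, EMIT:-] out:-; in:P1
Tick 2: [PARSE:P2(v=3,ok=F), VALIDATE:P1(v=18,ok=F), TRANSFORM:-, EMIT:-] out:-; in:P2
Tick 3: [PARSE:P3(v=2,ok=F), VALIDATE:P2(v=3,ok=T), TRANSFORM:P1(v=0,ok=F), EMIT:-] out:-; in:P3
Tick 4: [PARSE:-, VALIDATE:P3(v=2,ok=F), TRANSFORM:P2(v=12,ok=T), EMIT:P1(v=0,ok=F)] out:-; in:-
Tick 5: [PARSE:-, VALIDATE:-, TRANSFORM:P3(v=0,ok=F), EMIT:P2(v=12,ok=T)] out:P1(v=0); in:-
Tick 6: [PARSE:-, VALIDATE:-, TRANSFORM:-, EMIT:P3(v=0,ok=F)] out:P2(v=12); in:-
At end of tick 6: ['-', '-', '-', 'P3']

Answer: - - - P3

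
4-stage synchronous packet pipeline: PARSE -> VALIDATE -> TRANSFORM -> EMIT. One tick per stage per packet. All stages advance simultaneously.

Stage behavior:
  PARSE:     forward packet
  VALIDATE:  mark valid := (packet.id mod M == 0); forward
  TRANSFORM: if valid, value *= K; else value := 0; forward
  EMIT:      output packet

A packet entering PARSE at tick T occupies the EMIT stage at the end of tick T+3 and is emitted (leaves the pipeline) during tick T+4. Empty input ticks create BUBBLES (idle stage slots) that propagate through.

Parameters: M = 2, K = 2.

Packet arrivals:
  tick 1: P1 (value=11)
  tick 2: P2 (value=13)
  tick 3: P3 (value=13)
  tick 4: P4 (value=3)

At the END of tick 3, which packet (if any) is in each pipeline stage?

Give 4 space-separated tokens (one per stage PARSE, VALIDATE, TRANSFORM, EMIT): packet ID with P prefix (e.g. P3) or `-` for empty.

Tick 1: [PARSE:P1(v=11,ok=F), VALIDATE:-, TRANSFORM:-, EMIT:-] out:-; in:P1
Tick 2: [PARSE:P2(v=13,ok=F), VALIDATE:P1(v=11,ok=F), TRANSFORM:-, EMIT:-] out:-; in:P2
Tick 3: [PARSE:P3(v=13,ok=F), VALIDATE:P2(v=13,ok=T), TRANSFORM:P1(v=0,ok=F), EMIT:-] out:-; in:P3
At end of tick 3: ['P3', 'P2', 'P1', '-']

Answer: P3 P2 P1 -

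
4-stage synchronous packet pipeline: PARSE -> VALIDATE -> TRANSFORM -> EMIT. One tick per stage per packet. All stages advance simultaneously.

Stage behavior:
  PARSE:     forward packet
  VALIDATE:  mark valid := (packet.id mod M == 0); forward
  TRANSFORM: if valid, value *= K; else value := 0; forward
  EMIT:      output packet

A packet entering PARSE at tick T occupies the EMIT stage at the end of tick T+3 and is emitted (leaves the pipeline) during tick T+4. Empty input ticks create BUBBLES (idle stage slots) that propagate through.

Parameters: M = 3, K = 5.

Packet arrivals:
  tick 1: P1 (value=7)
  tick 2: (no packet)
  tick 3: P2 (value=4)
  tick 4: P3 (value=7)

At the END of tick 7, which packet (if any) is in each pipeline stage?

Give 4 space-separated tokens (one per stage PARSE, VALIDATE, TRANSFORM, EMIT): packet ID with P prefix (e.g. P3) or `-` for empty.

Tick 1: [PARSE:P1(v=7,ok=F), VALIDATE:-, TRANSFORM:-, EMIT:-] out:-; in:P1
Tick 2: [PARSE:-, VALIDATE:P1(v=7,ok=F), TRANSFORM:-, EMIT:-] out:-; in:-
Tick 3: [PARSE:P2(v=4,ok=F), VALIDATE:-, TRANSFORM:P1(v=0,ok=F), EMIT:-] out:-; in:P2
Tick 4: [PARSE:P3(v=7,ok=F), VALIDATE:P2(v=4,ok=F), TRANSFORM:-, EMIT:P1(v=0,ok=F)] out:-; in:P3
Tick 5: [PARSE:-, VALIDATE:P3(v=7,ok=T), TRANSFORM:P2(v=0,ok=F), EMIT:-] out:P1(v=0); in:-
Tick 6: [PARSE:-, VALIDATE:-, TRANSFORM:P3(v=35,ok=T), EMIT:P2(v=0,ok=F)] out:-; in:-
Tick 7: [PARSE:-, VALIDATE:-, TRANSFORM:-, EMIT:P3(v=35,ok=T)] out:P2(v=0); in:-
At end of tick 7: ['-', '-', '-', 'P3']

Answer: - - - P3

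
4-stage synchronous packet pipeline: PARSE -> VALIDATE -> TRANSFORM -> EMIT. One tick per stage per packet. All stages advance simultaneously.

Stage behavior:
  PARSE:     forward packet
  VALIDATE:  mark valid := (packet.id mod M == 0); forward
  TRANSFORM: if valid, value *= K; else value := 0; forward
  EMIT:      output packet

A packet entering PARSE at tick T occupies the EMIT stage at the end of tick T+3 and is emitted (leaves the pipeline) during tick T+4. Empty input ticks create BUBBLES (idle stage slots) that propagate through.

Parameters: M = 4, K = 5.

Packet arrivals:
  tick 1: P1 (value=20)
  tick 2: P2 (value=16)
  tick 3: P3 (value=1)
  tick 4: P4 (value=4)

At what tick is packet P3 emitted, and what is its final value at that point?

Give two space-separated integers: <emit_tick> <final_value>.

Tick 1: [PARSE:P1(v=20,ok=F), VALIDATE:-, TRANSFORM:-, EMIT:-] out:-; in:P1
Tick 2: [PARSE:P2(v=16,ok=F), VALIDATE:P1(v=20,ok=F), TRANSFORM:-, EMIT:-] out:-; in:P2
Tick 3: [PARSE:P3(v=1,ok=F), VALIDATE:P2(v=16,ok=F), TRANSFORM:P1(v=0,ok=F), EMIT:-] out:-; in:P3
Tick 4: [PARSE:P4(v=4,ok=F), VALIDATE:P3(v=1,ok=F), TRANSFORM:P2(v=0,ok=F), EMIT:P1(v=0,ok=F)] out:-; in:P4
Tick 5: [PARSE:-, VALIDATE:P4(v=4,ok=T), TRANSFORM:P3(v=0,ok=F), EMIT:P2(v=0,ok=F)] out:P1(v=0); in:-
Tick 6: [PARSE:-, VALIDATE:-, TRANSFORM:P4(v=20,ok=T), EMIT:P3(v=0,ok=F)] out:P2(v=0); in:-
Tick 7: [PARSE:-, VALIDATE:-, TRANSFORM:-, EMIT:P4(v=20,ok=T)] out:P3(v=0); in:-
Tick 8: [PARSE:-, VALIDATE:-, TRANSFORM:-, EMIT:-] out:P4(v=20); in:-
P3: arrives tick 3, valid=False (id=3, id%4=3), emit tick 7, final value 0

Answer: 7 0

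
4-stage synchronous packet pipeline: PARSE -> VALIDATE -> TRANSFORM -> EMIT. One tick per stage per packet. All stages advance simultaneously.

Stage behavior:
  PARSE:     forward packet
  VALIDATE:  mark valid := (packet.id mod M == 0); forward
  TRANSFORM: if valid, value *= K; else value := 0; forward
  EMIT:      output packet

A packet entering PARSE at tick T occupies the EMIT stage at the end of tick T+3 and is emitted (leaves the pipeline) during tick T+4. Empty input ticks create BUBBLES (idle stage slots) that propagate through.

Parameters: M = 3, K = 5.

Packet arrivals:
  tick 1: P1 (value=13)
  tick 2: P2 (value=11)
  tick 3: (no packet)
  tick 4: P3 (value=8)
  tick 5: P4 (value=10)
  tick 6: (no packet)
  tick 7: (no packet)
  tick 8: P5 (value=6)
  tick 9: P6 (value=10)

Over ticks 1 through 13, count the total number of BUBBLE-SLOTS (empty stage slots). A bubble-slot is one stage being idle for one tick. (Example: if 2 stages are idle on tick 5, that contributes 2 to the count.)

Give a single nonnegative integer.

Answer: 28

Derivation:
Tick 1: [PARSE:P1(v=13,ok=F), VALIDATE:-, TRANSFORM:-, EMIT:-] out:-; bubbles=3
Tick 2: [PARSE:P2(v=11,ok=F), VALIDATE:P1(v=13,ok=F), TRANSFORM:-, EMIT:-] out:-; bubbles=2
Tick 3: [PARSE:-, VALIDATE:P2(v=11,ok=F), TRANSFORM:P1(v=0,ok=F), EMIT:-] out:-; bubbles=2
Tick 4: [PARSE:P3(v=8,ok=F), VALIDATE:-, TRANSFORM:P2(v=0,ok=F), EMIT:P1(v=0,ok=F)] out:-; bubbles=1
Tick 5: [PARSE:P4(v=10,ok=F), VALIDATE:P3(v=8,ok=T), TRANSFORM:-, EMIT:P2(v=0,ok=F)] out:P1(v=0); bubbles=1
Tick 6: [PARSE:-, VALIDATE:P4(v=10,ok=F), TRANSFORM:P3(v=40,ok=T), EMIT:-] out:P2(v=0); bubbles=2
Tick 7: [PARSE:-, VALIDATE:-, TRANSFORM:P4(v=0,ok=F), EMIT:P3(v=40,ok=T)] out:-; bubbles=2
Tick 8: [PARSE:P5(v=6,ok=F), VALIDATE:-, TRANSFORM:-, EMIT:P4(v=0,ok=F)] out:P3(v=40); bubbles=2
Tick 9: [PARSE:P6(v=10,ok=F), VALIDATE:P5(v=6,ok=F), TRANSFORM:-, EMIT:-] out:P4(v=0); bubbles=2
Tick 10: [PARSE:-, VALIDATE:P6(v=10,ok=T), TRANSFORM:P5(v=0,ok=F), EMIT:-] out:-; bubbles=2
Tick 11: [PARSE:-, VALIDATE:-, TRANSFORM:P6(v=50,ok=T), EMIT:P5(v=0,ok=F)] out:-; bubbles=2
Tick 12: [PARSE:-, VALIDATE:-, TRANSFORM:-, EMIT:P6(v=50,ok=T)] out:P5(v=0); bubbles=3
Tick 13: [PARSE:-, VALIDATE:-, TRANSFORM:-, EMIT:-] out:P6(v=50); bubbles=4
Total bubble-slots: 28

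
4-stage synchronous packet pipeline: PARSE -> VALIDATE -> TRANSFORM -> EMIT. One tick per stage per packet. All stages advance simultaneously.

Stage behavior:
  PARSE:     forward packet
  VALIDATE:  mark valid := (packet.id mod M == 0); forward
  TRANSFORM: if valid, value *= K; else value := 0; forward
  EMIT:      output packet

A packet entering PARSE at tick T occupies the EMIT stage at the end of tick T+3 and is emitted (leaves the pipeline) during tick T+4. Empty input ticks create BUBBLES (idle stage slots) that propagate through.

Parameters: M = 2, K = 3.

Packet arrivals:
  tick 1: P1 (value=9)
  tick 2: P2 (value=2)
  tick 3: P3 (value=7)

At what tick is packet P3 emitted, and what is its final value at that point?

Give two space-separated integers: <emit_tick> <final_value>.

Tick 1: [PARSE:P1(v=9,ok=F), VALIDATE:-, TRANSFORM:-, EMIT:-] out:-; in:P1
Tick 2: [PARSE:P2(v=2,ok=F), VALIDATE:P1(v=9,ok=F), TRANSFORM:-, EMIT:-] out:-; in:P2
Tick 3: [PARSE:P3(v=7,ok=F), VALIDATE:P2(v=2,ok=T), TRANSFORM:P1(v=0,ok=F), EMIT:-] out:-; in:P3
Tick 4: [PARSE:-, VALIDATE:P3(v=7,ok=F), TRANSFORM:P2(v=6,ok=T), EMIT:P1(v=0,ok=F)] out:-; in:-
Tick 5: [PARSE:-, VALIDATE:-, TRANSFORM:P3(v=0,ok=F), EMIT:P2(v=6,ok=T)] out:P1(v=0); in:-
Tick 6: [PARSE:-, VALIDATE:-, TRANSFORM:-, EMIT:P3(v=0,ok=F)] out:P2(v=6); in:-
Tick 7: [PARSE:-, VALIDATE:-, TRANSFORM:-, EMIT:-] out:P3(v=0); in:-
P3: arrives tick 3, valid=False (id=3, id%2=1), emit tick 7, final value 0

Answer: 7 0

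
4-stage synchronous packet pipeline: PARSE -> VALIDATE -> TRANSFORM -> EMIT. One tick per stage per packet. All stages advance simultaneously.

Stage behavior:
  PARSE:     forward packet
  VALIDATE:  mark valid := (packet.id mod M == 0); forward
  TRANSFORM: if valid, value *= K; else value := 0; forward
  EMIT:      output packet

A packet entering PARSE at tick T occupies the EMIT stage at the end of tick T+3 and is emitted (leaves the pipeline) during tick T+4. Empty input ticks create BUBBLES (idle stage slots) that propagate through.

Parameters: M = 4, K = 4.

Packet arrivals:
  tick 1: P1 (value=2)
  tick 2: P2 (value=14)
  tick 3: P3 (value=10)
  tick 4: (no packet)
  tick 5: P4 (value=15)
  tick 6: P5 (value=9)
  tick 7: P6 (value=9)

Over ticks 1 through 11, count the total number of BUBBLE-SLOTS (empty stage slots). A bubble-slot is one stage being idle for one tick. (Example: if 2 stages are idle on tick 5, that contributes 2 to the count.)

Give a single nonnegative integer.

Answer: 20

Derivation:
Tick 1: [PARSE:P1(v=2,ok=F), VALIDATE:-, TRANSFORM:-, EMIT:-] out:-; bubbles=3
Tick 2: [PARSE:P2(v=14,ok=F), VALIDATE:P1(v=2,ok=F), TRANSFORM:-, EMIT:-] out:-; bubbles=2
Tick 3: [PARSE:P3(v=10,ok=F), VALIDATE:P2(v=14,ok=F), TRANSFORM:P1(v=0,ok=F), EMIT:-] out:-; bubbles=1
Tick 4: [PARSE:-, VALIDATE:P3(v=10,ok=F), TRANSFORM:P2(v=0,ok=F), EMIT:P1(v=0,ok=F)] out:-; bubbles=1
Tick 5: [PARSE:P4(v=15,ok=F), VALIDATE:-, TRANSFORM:P3(v=0,ok=F), EMIT:P2(v=0,ok=F)] out:P1(v=0); bubbles=1
Tick 6: [PARSE:P5(v=9,ok=F), VALIDATE:P4(v=15,ok=T), TRANSFORM:-, EMIT:P3(v=0,ok=F)] out:P2(v=0); bubbles=1
Tick 7: [PARSE:P6(v=9,ok=F), VALIDATE:P5(v=9,ok=F), TRANSFORM:P4(v=60,ok=T), EMIT:-] out:P3(v=0); bubbles=1
Tick 8: [PARSE:-, VALIDATE:P6(v=9,ok=F), TRANSFORM:P5(v=0,ok=F), EMIT:P4(v=60,ok=T)] out:-; bubbles=1
Tick 9: [PARSE:-, VALIDATE:-, TRANSFORM:P6(v=0,ok=F), EMIT:P5(v=0,ok=F)] out:P4(v=60); bubbles=2
Tick 10: [PARSE:-, VALIDATE:-, TRANSFORM:-, EMIT:P6(v=0,ok=F)] out:P5(v=0); bubbles=3
Tick 11: [PARSE:-, VALIDATE:-, TRANSFORM:-, EMIT:-] out:P6(v=0); bubbles=4
Total bubble-slots: 20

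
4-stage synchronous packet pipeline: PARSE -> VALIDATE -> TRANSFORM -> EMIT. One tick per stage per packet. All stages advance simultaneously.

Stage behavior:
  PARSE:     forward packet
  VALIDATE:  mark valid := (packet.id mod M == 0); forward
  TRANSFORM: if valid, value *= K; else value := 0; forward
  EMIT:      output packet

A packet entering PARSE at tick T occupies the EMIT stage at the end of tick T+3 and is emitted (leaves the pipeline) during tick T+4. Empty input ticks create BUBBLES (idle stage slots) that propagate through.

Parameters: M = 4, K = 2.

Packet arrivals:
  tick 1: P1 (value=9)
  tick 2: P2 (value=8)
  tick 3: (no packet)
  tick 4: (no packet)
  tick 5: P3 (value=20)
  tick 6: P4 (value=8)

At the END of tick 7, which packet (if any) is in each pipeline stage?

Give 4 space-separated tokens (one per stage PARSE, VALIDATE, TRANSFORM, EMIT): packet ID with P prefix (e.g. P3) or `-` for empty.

Tick 1: [PARSE:P1(v=9,ok=F), VALIDATE:-, TRANSFORM:-, EMIT:-] out:-; in:P1
Tick 2: [PARSE:P2(v=8,ok=F), VALIDATE:P1(v=9,ok=F), TRANSFORM:-, EMIT:-] out:-; in:P2
Tick 3: [PARSE:-, VALIDATE:P2(v=8,ok=F), TRANSFORM:P1(v=0,ok=F), EMIT:-] out:-; in:-
Tick 4: [PARSE:-, VALIDATE:-, TRANSFORM:P2(v=0,ok=F), EMIT:P1(v=0,ok=F)] out:-; in:-
Tick 5: [PARSE:P3(v=20,ok=F), VALIDATE:-, TRANSFORM:-, EMIT:P2(v=0,ok=F)] out:P1(v=0); in:P3
Tick 6: [PARSE:P4(v=8,ok=F), VALIDATE:P3(v=20,ok=F), TRANSFORM:-, EMIT:-] out:P2(v=0); in:P4
Tick 7: [PARSE:-, VALIDATE:P4(v=8,ok=T), TRANSFORM:P3(v=0,ok=F), EMIT:-] out:-; in:-
At end of tick 7: ['-', 'P4', 'P3', '-']

Answer: - P4 P3 -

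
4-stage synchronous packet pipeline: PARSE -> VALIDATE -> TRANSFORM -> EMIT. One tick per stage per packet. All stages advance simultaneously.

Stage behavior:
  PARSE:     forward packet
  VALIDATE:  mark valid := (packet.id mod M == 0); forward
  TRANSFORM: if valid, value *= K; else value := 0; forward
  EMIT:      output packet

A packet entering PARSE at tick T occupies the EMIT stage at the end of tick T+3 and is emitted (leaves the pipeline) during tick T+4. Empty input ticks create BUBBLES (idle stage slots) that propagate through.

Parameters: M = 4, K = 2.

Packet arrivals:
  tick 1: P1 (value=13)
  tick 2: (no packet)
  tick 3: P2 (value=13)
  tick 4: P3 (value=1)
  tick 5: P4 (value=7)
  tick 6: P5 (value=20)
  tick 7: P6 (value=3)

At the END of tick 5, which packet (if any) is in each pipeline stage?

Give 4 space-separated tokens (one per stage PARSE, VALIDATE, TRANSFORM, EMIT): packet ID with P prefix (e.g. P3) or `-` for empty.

Answer: P4 P3 P2 -

Derivation:
Tick 1: [PARSE:P1(v=13,ok=F), VALIDATE:-, TRANSFORM:-, EMIT:-] out:-; in:P1
Tick 2: [PARSE:-, VALIDATE:P1(v=13,ok=F), TRANSFORM:-, EMIT:-] out:-; in:-
Tick 3: [PARSE:P2(v=13,ok=F), VALIDATE:-, TRANSFORM:P1(v=0,ok=F), EMIT:-] out:-; in:P2
Tick 4: [PARSE:P3(v=1,ok=F), VALIDATE:P2(v=13,ok=F), TRANSFORM:-, EMIT:P1(v=0,ok=F)] out:-; in:P3
Tick 5: [PARSE:P4(v=7,ok=F), VALIDATE:P3(v=1,ok=F), TRANSFORM:P2(v=0,ok=F), EMIT:-] out:P1(v=0); in:P4
At end of tick 5: ['P4', 'P3', 'P2', '-']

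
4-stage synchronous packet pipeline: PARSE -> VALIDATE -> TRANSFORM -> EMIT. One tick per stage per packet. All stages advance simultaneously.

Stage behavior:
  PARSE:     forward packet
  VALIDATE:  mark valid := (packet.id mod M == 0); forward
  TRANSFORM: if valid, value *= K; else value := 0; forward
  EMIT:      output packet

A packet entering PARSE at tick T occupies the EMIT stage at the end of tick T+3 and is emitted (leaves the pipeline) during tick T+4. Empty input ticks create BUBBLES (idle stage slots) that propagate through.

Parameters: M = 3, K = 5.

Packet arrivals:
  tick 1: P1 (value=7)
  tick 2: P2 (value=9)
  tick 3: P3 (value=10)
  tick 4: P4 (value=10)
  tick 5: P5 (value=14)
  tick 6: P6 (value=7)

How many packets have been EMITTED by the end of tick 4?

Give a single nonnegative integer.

Tick 1: [PARSE:P1(v=7,ok=F), VALIDATE:-, TRANSFORM:-, EMIT:-] out:-; in:P1
Tick 2: [PARSE:P2(v=9,ok=F), VALIDATE:P1(v=7,ok=F), TRANSFORM:-, EMIT:-] out:-; in:P2
Tick 3: [PARSE:P3(v=10,ok=F), VALIDATE:P2(v=9,ok=F), TRANSFORM:P1(v=0,ok=F), EMIT:-] out:-; in:P3
Tick 4: [PARSE:P4(v=10,ok=F), VALIDATE:P3(v=10,ok=T), TRANSFORM:P2(v=0,ok=F), EMIT:P1(v=0,ok=F)] out:-; in:P4
Emitted by tick 4: []

Answer: 0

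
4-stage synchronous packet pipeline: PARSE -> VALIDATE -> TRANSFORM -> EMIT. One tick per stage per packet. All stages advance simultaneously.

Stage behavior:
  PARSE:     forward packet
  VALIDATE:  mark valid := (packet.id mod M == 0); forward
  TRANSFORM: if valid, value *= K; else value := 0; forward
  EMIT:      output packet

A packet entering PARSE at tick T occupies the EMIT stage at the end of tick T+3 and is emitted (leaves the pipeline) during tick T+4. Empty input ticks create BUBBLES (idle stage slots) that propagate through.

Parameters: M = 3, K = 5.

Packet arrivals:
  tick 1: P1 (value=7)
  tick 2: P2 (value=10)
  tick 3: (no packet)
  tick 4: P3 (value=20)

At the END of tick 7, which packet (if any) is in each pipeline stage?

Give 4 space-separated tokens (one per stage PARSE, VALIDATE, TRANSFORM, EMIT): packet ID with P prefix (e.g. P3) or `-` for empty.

Tick 1: [PARSE:P1(v=7,ok=F), VALIDATE:-, TRANSFORM:-, EMIT:-] out:-; in:P1
Tick 2: [PARSE:P2(v=10,ok=F), VALIDATE:P1(v=7,ok=F), TRANSFORM:-, EMIT:-] out:-; in:P2
Tick 3: [PARSE:-, VALIDATE:P2(v=10,ok=F), TRANSFORM:P1(v=0,ok=F), EMIT:-] out:-; in:-
Tick 4: [PARSE:P3(v=20,ok=F), VALIDATE:-, TRANSFORM:P2(v=0,ok=F), EMIT:P1(v=0,ok=F)] out:-; in:P3
Tick 5: [PARSE:-, VALIDATE:P3(v=20,ok=T), TRANSFORM:-, EMIT:P2(v=0,ok=F)] out:P1(v=0); in:-
Tick 6: [PARSE:-, VALIDATE:-, TRANSFORM:P3(v=100,ok=T), EMIT:-] out:P2(v=0); in:-
Tick 7: [PARSE:-, VALIDATE:-, TRANSFORM:-, EMIT:P3(v=100,ok=T)] out:-; in:-
At end of tick 7: ['-', '-', '-', 'P3']

Answer: - - - P3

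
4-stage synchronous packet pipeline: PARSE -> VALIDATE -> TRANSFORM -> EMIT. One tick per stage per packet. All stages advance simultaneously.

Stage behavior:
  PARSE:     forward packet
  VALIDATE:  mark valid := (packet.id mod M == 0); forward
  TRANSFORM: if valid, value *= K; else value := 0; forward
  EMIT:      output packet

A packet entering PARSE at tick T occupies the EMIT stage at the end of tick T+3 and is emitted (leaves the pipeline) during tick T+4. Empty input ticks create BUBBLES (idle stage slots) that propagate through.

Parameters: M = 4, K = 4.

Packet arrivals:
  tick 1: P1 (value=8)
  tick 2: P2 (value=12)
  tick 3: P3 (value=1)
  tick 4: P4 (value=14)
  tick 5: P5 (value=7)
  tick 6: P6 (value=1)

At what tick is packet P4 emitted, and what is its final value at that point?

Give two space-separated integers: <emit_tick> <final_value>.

Answer: 8 56

Derivation:
Tick 1: [PARSE:P1(v=8,ok=F), VALIDATE:-, TRANSFORM:-, EMIT:-] out:-; in:P1
Tick 2: [PARSE:P2(v=12,ok=F), VALIDATE:P1(v=8,ok=F), TRANSFORM:-, EMIT:-] out:-; in:P2
Tick 3: [PARSE:P3(v=1,ok=F), VALIDATE:P2(v=12,ok=F), TRANSFORM:P1(v=0,ok=F), EMIT:-] out:-; in:P3
Tick 4: [PARSE:P4(v=14,ok=F), VALIDATE:P3(v=1,ok=F), TRANSFORM:P2(v=0,ok=F), EMIT:P1(v=0,ok=F)] out:-; in:P4
Tick 5: [PARSE:P5(v=7,ok=F), VALIDATE:P4(v=14,ok=T), TRANSFORM:P3(v=0,ok=F), EMIT:P2(v=0,ok=F)] out:P1(v=0); in:P5
Tick 6: [PARSE:P6(v=1,ok=F), VALIDATE:P5(v=7,ok=F), TRANSFORM:P4(v=56,ok=T), EMIT:P3(v=0,ok=F)] out:P2(v=0); in:P6
Tick 7: [PARSE:-, VALIDATE:P6(v=1,ok=F), TRANSFORM:P5(v=0,ok=F), EMIT:P4(v=56,ok=T)] out:P3(v=0); in:-
Tick 8: [PARSE:-, VALIDATE:-, TRANSFORM:P6(v=0,ok=F), EMIT:P5(v=0,ok=F)] out:P4(v=56); in:-
Tick 9: [PARSE:-, VALIDATE:-, TRANSFORM:-, EMIT:P6(v=0,ok=F)] out:P5(v=0); in:-
Tick 10: [PARSE:-, VALIDATE:-, TRANSFORM:-, EMIT:-] out:P6(v=0); in:-
P4: arrives tick 4, valid=True (id=4, id%4=0), emit tick 8, final value 56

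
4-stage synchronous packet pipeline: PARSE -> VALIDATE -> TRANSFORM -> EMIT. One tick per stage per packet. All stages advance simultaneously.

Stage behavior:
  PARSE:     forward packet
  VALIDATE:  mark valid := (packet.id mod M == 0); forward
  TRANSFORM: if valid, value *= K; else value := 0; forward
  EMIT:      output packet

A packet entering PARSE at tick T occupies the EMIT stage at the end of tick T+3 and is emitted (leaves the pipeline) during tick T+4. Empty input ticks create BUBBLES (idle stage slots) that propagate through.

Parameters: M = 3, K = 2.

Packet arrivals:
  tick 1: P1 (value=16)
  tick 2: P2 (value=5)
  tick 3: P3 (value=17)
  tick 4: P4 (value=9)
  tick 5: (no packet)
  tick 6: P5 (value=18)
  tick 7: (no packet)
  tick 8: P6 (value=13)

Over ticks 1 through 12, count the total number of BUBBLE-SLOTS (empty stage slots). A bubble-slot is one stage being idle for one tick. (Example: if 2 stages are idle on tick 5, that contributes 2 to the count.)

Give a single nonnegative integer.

Tick 1: [PARSE:P1(v=16,ok=F), VALIDATE:-, TRANSFORM:-, EMIT:-] out:-; bubbles=3
Tick 2: [PARSE:P2(v=5,ok=F), VALIDATE:P1(v=16,ok=F), TRANSFORM:-, EMIT:-] out:-; bubbles=2
Tick 3: [PARSE:P3(v=17,ok=F), VALIDATE:P2(v=5,ok=F), TRANSFORM:P1(v=0,ok=F), EMIT:-] out:-; bubbles=1
Tick 4: [PARSE:P4(v=9,ok=F), VALIDATE:P3(v=17,ok=T), TRANSFORM:P2(v=0,ok=F), EMIT:P1(v=0,ok=F)] out:-; bubbles=0
Tick 5: [PARSE:-, VALIDATE:P4(v=9,ok=F), TRANSFORM:P3(v=34,ok=T), EMIT:P2(v=0,ok=F)] out:P1(v=0); bubbles=1
Tick 6: [PARSE:P5(v=18,ok=F), VALIDATE:-, TRANSFORM:P4(v=0,ok=F), EMIT:P3(v=34,ok=T)] out:P2(v=0); bubbles=1
Tick 7: [PARSE:-, VALIDATE:P5(v=18,ok=F), TRANSFORM:-, EMIT:P4(v=0,ok=F)] out:P3(v=34); bubbles=2
Tick 8: [PARSE:P6(v=13,ok=F), VALIDATE:-, TRANSFORM:P5(v=0,ok=F), EMIT:-] out:P4(v=0); bubbles=2
Tick 9: [PARSE:-, VALIDATE:P6(v=13,ok=T), TRANSFORM:-, EMIT:P5(v=0,ok=F)] out:-; bubbles=2
Tick 10: [PARSE:-, VALIDATE:-, TRANSFORM:P6(v=26,ok=T), EMIT:-] out:P5(v=0); bubbles=3
Tick 11: [PARSE:-, VALIDATE:-, TRANSFORM:-, EMIT:P6(v=26,ok=T)] out:-; bubbles=3
Tick 12: [PARSE:-, VALIDATE:-, TRANSFORM:-, EMIT:-] out:P6(v=26); bubbles=4
Total bubble-slots: 24

Answer: 24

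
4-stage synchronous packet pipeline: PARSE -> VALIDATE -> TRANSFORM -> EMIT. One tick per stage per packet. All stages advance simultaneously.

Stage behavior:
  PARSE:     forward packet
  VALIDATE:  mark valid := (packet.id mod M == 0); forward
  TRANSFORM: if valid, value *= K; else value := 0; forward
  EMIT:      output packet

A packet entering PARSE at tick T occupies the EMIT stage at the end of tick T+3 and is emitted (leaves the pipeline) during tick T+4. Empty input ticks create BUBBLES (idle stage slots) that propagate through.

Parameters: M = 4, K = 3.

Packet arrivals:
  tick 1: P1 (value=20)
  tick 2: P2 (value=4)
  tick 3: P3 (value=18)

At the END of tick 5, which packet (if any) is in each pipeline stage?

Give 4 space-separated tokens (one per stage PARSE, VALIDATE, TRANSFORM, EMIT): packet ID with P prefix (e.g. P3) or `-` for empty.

Tick 1: [PARSE:P1(v=20,ok=F), VALIDATE:-, TRANSFORM:-, EMIT:-] out:-; in:P1
Tick 2: [PARSE:P2(v=4,ok=F), VALIDATE:P1(v=20,ok=F), TRANSFORM:-, EMIT:-] out:-; in:P2
Tick 3: [PARSE:P3(v=18,ok=F), VALIDATE:P2(v=4,ok=F), TRANSFORM:P1(v=0,ok=F), EMIT:-] out:-; in:P3
Tick 4: [PARSE:-, VALIDATE:P3(v=18,ok=F), TRANSFORM:P2(v=0,ok=F), EMIT:P1(v=0,ok=F)] out:-; in:-
Tick 5: [PARSE:-, VALIDATE:-, TRANSFORM:P3(v=0,ok=F), EMIT:P2(v=0,ok=F)] out:P1(v=0); in:-
At end of tick 5: ['-', '-', 'P3', 'P2']

Answer: - - P3 P2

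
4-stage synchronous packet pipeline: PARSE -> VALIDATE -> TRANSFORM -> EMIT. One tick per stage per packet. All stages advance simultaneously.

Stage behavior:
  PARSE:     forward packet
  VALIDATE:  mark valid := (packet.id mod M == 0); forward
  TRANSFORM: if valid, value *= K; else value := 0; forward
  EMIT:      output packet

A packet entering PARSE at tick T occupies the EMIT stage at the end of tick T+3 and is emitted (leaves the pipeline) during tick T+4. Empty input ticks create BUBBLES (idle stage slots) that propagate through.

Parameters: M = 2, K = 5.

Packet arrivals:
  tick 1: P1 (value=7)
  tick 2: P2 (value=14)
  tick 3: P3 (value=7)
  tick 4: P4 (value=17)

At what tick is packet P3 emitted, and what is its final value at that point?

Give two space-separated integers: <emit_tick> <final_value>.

Tick 1: [PARSE:P1(v=7,ok=F), VALIDATE:-, TRANSFORM:-, EMIT:-] out:-; in:P1
Tick 2: [PARSE:P2(v=14,ok=F), VALIDATE:P1(v=7,ok=F), TRANSFORM:-, EMIT:-] out:-; in:P2
Tick 3: [PARSE:P3(v=7,ok=F), VALIDATE:P2(v=14,ok=T), TRANSFORM:P1(v=0,ok=F), EMIT:-] out:-; in:P3
Tick 4: [PARSE:P4(v=17,ok=F), VALIDATE:P3(v=7,ok=F), TRANSFORM:P2(v=70,ok=T), EMIT:P1(v=0,ok=F)] out:-; in:P4
Tick 5: [PARSE:-, VALIDATE:P4(v=17,ok=T), TRANSFORM:P3(v=0,ok=F), EMIT:P2(v=70,ok=T)] out:P1(v=0); in:-
Tick 6: [PARSE:-, VALIDATE:-, TRANSFORM:P4(v=85,ok=T), EMIT:P3(v=0,ok=F)] out:P2(v=70); in:-
Tick 7: [PARSE:-, VALIDATE:-, TRANSFORM:-, EMIT:P4(v=85,ok=T)] out:P3(v=0); in:-
Tick 8: [PARSE:-, VALIDATE:-, TRANSFORM:-, EMIT:-] out:P4(v=85); in:-
P3: arrives tick 3, valid=False (id=3, id%2=1), emit tick 7, final value 0

Answer: 7 0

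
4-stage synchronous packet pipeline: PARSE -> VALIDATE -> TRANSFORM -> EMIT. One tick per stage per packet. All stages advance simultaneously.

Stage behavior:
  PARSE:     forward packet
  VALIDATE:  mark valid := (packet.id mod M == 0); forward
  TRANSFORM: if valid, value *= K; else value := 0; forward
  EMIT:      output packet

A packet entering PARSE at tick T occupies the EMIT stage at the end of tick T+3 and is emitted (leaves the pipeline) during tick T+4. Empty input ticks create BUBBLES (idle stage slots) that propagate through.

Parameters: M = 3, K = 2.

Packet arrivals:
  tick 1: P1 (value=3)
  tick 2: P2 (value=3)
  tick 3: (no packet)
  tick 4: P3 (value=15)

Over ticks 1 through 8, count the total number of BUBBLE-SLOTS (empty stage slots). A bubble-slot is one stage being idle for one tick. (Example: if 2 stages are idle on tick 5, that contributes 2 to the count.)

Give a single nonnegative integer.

Tick 1: [PARSE:P1(v=3,ok=F), VALIDATE:-, TRANSFORM:-, EMIT:-] out:-; bubbles=3
Tick 2: [PARSE:P2(v=3,ok=F), VALIDATE:P1(v=3,ok=F), TRANSFORM:-, EMIT:-] out:-; bubbles=2
Tick 3: [PARSE:-, VALIDATE:P2(v=3,ok=F), TRANSFORM:P1(v=0,ok=F), EMIT:-] out:-; bubbles=2
Tick 4: [PARSE:P3(v=15,ok=F), VALIDATE:-, TRANSFORM:P2(v=0,ok=F), EMIT:P1(v=0,ok=F)] out:-; bubbles=1
Tick 5: [PARSE:-, VALIDATE:P3(v=15,ok=T), TRANSFORM:-, EMIT:P2(v=0,ok=F)] out:P1(v=0); bubbles=2
Tick 6: [PARSE:-, VALIDATE:-, TRANSFORM:P3(v=30,ok=T), EMIT:-] out:P2(v=0); bubbles=3
Tick 7: [PARSE:-, VALIDATE:-, TRANSFORM:-, EMIT:P3(v=30,ok=T)] out:-; bubbles=3
Tick 8: [PARSE:-, VALIDATE:-, TRANSFORM:-, EMIT:-] out:P3(v=30); bubbles=4
Total bubble-slots: 20

Answer: 20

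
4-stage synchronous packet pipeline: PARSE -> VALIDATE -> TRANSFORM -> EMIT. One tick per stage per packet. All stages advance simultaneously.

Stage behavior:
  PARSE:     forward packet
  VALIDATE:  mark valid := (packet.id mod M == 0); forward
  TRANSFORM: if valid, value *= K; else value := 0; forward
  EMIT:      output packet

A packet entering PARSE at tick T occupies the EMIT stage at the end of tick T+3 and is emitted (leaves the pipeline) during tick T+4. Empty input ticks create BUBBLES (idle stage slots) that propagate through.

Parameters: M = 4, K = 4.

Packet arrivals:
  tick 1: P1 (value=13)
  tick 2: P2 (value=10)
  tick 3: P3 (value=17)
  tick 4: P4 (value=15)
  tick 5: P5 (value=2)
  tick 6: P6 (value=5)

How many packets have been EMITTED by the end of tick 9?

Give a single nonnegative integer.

Tick 1: [PARSE:P1(v=13,ok=F), VALIDATE:-, TRANSFORM:-, EMIT:-] out:-; in:P1
Tick 2: [PARSE:P2(v=10,ok=F), VALIDATE:P1(v=13,ok=F), TRANSFORM:-, EMIT:-] out:-; in:P2
Tick 3: [PARSE:P3(v=17,ok=F), VALIDATE:P2(v=10,ok=F), TRANSFORM:P1(v=0,ok=F), EMIT:-] out:-; in:P3
Tick 4: [PARSE:P4(v=15,ok=F), VALIDATE:P3(v=17,ok=F), TRANSFORM:P2(v=0,ok=F), EMIT:P1(v=0,ok=F)] out:-; in:P4
Tick 5: [PARSE:P5(v=2,ok=F), VALIDATE:P4(v=15,ok=T), TRANSFORM:P3(v=0,ok=F), EMIT:P2(v=0,ok=F)] out:P1(v=0); in:P5
Tick 6: [PARSE:P6(v=5,ok=F), VALIDATE:P5(v=2,ok=F), TRANSFORM:P4(v=60,ok=T), EMIT:P3(v=0,ok=F)] out:P2(v=0); in:P6
Tick 7: [PARSE:-, VALIDATE:P6(v=5,ok=F), TRANSFORM:P5(v=0,ok=F), EMIT:P4(v=60,ok=T)] out:P3(v=0); in:-
Tick 8: [PARSE:-, VALIDATE:-, TRANSFORM:P6(v=0,ok=F), EMIT:P5(v=0,ok=F)] out:P4(v=60); in:-
Tick 9: [PARSE:-, VALIDATE:-, TRANSFORM:-, EMIT:P6(v=0,ok=F)] out:P5(v=0); in:-
Emitted by tick 9: ['P1', 'P2', 'P3', 'P4', 'P5']

Answer: 5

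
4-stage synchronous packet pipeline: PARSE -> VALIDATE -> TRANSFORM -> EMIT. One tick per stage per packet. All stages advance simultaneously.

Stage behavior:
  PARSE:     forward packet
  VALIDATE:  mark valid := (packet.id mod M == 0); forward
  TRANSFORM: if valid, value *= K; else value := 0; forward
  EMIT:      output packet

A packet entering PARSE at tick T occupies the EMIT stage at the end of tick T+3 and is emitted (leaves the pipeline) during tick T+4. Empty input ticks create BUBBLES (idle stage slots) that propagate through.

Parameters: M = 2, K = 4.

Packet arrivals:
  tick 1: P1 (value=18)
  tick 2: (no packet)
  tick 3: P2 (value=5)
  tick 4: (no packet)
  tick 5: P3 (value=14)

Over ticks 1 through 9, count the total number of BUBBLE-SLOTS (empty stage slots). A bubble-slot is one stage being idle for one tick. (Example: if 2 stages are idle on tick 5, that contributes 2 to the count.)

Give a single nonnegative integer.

Answer: 24

Derivation:
Tick 1: [PARSE:P1(v=18,ok=F), VALIDATE:-, TRANSFORM:-, EMIT:-] out:-; bubbles=3
Tick 2: [PARSE:-, VALIDATE:P1(v=18,ok=F), TRANSFORM:-, EMIT:-] out:-; bubbles=3
Tick 3: [PARSE:P2(v=5,ok=F), VALIDATE:-, TRANSFORM:P1(v=0,ok=F), EMIT:-] out:-; bubbles=2
Tick 4: [PARSE:-, VALIDATE:P2(v=5,ok=T), TRANSFORM:-, EMIT:P1(v=0,ok=F)] out:-; bubbles=2
Tick 5: [PARSE:P3(v=14,ok=F), VALIDATE:-, TRANSFORM:P2(v=20,ok=T), EMIT:-] out:P1(v=0); bubbles=2
Tick 6: [PARSE:-, VALIDATE:P3(v=14,ok=F), TRANSFORM:-, EMIT:P2(v=20,ok=T)] out:-; bubbles=2
Tick 7: [PARSE:-, VALIDATE:-, TRANSFORM:P3(v=0,ok=F), EMIT:-] out:P2(v=20); bubbles=3
Tick 8: [PARSE:-, VALIDATE:-, TRANSFORM:-, EMIT:P3(v=0,ok=F)] out:-; bubbles=3
Tick 9: [PARSE:-, VALIDATE:-, TRANSFORM:-, EMIT:-] out:P3(v=0); bubbles=4
Total bubble-slots: 24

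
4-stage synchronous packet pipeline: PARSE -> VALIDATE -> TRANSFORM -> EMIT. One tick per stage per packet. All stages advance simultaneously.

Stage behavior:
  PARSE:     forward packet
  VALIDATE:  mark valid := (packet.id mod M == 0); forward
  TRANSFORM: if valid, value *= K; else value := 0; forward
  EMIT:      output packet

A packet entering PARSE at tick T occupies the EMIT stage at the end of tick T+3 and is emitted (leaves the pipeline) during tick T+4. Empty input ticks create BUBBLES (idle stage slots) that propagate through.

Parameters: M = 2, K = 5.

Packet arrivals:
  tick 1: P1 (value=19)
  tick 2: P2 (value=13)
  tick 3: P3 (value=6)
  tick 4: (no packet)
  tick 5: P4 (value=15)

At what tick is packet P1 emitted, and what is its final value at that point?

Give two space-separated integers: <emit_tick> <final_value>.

Answer: 5 0

Derivation:
Tick 1: [PARSE:P1(v=19,ok=F), VALIDATE:-, TRANSFORM:-, EMIT:-] out:-; in:P1
Tick 2: [PARSE:P2(v=13,ok=F), VALIDATE:P1(v=19,ok=F), TRANSFORM:-, EMIT:-] out:-; in:P2
Tick 3: [PARSE:P3(v=6,ok=F), VALIDATE:P2(v=13,ok=T), TRANSFORM:P1(v=0,ok=F), EMIT:-] out:-; in:P3
Tick 4: [PARSE:-, VALIDATE:P3(v=6,ok=F), TRANSFORM:P2(v=65,ok=T), EMIT:P1(v=0,ok=F)] out:-; in:-
Tick 5: [PARSE:P4(v=15,ok=F), VALIDATE:-, TRANSFORM:P3(v=0,ok=F), EMIT:P2(v=65,ok=T)] out:P1(v=0); in:P4
Tick 6: [PARSE:-, VALIDATE:P4(v=15,ok=T), TRANSFORM:-, EMIT:P3(v=0,ok=F)] out:P2(v=65); in:-
Tick 7: [PARSE:-, VALIDATE:-, TRANSFORM:P4(v=75,ok=T), EMIT:-] out:P3(v=0); in:-
Tick 8: [PARSE:-, VALIDATE:-, TRANSFORM:-, EMIT:P4(v=75,ok=T)] out:-; in:-
Tick 9: [PARSE:-, VALIDATE:-, TRANSFORM:-, EMIT:-] out:P4(v=75); in:-
P1: arrives tick 1, valid=False (id=1, id%2=1), emit tick 5, final value 0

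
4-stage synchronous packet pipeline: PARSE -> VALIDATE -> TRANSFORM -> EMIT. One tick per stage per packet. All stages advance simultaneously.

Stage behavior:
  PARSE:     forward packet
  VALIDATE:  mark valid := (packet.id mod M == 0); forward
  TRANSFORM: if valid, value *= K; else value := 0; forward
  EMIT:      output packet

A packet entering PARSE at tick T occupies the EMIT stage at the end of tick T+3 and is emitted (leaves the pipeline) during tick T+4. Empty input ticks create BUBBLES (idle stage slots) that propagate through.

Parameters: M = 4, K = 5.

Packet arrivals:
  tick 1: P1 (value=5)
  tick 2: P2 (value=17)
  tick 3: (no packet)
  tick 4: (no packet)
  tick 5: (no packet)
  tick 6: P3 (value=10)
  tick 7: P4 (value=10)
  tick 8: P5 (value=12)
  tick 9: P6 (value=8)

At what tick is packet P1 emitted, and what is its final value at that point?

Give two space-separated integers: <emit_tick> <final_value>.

Answer: 5 0

Derivation:
Tick 1: [PARSE:P1(v=5,ok=F), VALIDATE:-, TRANSFORM:-, EMIT:-] out:-; in:P1
Tick 2: [PARSE:P2(v=17,ok=F), VALIDATE:P1(v=5,ok=F), TRANSFORM:-, EMIT:-] out:-; in:P2
Tick 3: [PARSE:-, VALIDATE:P2(v=17,ok=F), TRANSFORM:P1(v=0,ok=F), EMIT:-] out:-; in:-
Tick 4: [PARSE:-, VALIDATE:-, TRANSFORM:P2(v=0,ok=F), EMIT:P1(v=0,ok=F)] out:-; in:-
Tick 5: [PARSE:-, VALIDATE:-, TRANSFORM:-, EMIT:P2(v=0,ok=F)] out:P1(v=0); in:-
Tick 6: [PARSE:P3(v=10,ok=F), VALIDATE:-, TRANSFORM:-, EMIT:-] out:P2(v=0); in:P3
Tick 7: [PARSE:P4(v=10,ok=F), VALIDATE:P3(v=10,ok=F), TRANSFORM:-, EMIT:-] out:-; in:P4
Tick 8: [PARSE:P5(v=12,ok=F), VALIDATE:P4(v=10,ok=T), TRANSFORM:P3(v=0,ok=F), EMIT:-] out:-; in:P5
Tick 9: [PARSE:P6(v=8,ok=F), VALIDATE:P5(v=12,ok=F), TRANSFORM:P4(v=50,ok=T), EMIT:P3(v=0,ok=F)] out:-; in:P6
Tick 10: [PARSE:-, VALIDATE:P6(v=8,ok=F), TRANSFORM:P5(v=0,ok=F), EMIT:P4(v=50,ok=T)] out:P3(v=0); in:-
Tick 11: [PARSE:-, VALIDATE:-, TRANSFORM:P6(v=0,ok=F), EMIT:P5(v=0,ok=F)] out:P4(v=50); in:-
Tick 12: [PARSE:-, VALIDATE:-, TRANSFORM:-, EMIT:P6(v=0,ok=F)] out:P5(v=0); in:-
Tick 13: [PARSE:-, VALIDATE:-, TRANSFORM:-, EMIT:-] out:P6(v=0); in:-
P1: arrives tick 1, valid=False (id=1, id%4=1), emit tick 5, final value 0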